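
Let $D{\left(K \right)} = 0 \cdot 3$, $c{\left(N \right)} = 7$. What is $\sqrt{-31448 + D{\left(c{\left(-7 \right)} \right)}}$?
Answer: $2 i \sqrt{7862} \approx 177.34 i$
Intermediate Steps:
$D{\left(K \right)} = 0$
$\sqrt{-31448 + D{\left(c{\left(-7 \right)} \right)}} = \sqrt{-31448 + 0} = \sqrt{-31448} = 2 i \sqrt{7862}$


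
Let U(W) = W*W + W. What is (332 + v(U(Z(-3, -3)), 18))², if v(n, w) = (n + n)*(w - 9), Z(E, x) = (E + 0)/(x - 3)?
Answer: 477481/4 ≈ 1.1937e+5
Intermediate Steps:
Z(E, x) = E/(-3 + x)
U(W) = W + W² (U(W) = W² + W = W + W²)
v(n, w) = 2*n*(-9 + w) (v(n, w) = (2*n)*(-9 + w) = 2*n*(-9 + w))
(332 + v(U(Z(-3, -3)), 18))² = (332 + 2*((-3/(-3 - 3))*(1 - 3/(-3 - 3)))*(-9 + 18))² = (332 + 2*((-3/(-6))*(1 - 3/(-6)))*9)² = (332 + 2*((-3*(-⅙))*(1 - 3*(-⅙)))*9)² = (332 + 2*((1 + ½)/2)*9)² = (332 + 2*((½)*(3/2))*9)² = (332 + 2*(¾)*9)² = (332 + 27/2)² = (691/2)² = 477481/4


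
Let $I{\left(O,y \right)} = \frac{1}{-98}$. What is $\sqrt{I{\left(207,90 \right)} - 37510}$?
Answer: $\frac{i \sqrt{7351962}}{14} \approx 193.68 i$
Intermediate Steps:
$I{\left(O,y \right)} = - \frac{1}{98}$
$\sqrt{I{\left(207,90 \right)} - 37510} = \sqrt{- \frac{1}{98} - 37510} = \sqrt{- \frac{3675981}{98}} = \frac{i \sqrt{7351962}}{14}$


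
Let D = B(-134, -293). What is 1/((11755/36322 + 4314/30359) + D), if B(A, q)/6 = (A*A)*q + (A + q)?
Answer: -1102699598/34811354662614427 ≈ -3.1676e-8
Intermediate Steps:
B(A, q) = 6*A + 6*q + 6*q*A² (B(A, q) = 6*((A*A)*q + (A + q)) = 6*(A²*q + (A + q)) = 6*(q*A² + (A + q)) = 6*(A + q + q*A²) = 6*A + 6*q + 6*q*A²)
D = -31569210 (D = 6*(-134) + 6*(-293) + 6*(-293)*(-134)² = -804 - 1758 + 6*(-293)*17956 = -804 - 1758 - 31566648 = -31569210)
1/((11755/36322 + 4314/30359) + D) = 1/((11755/36322 + 4314/30359) - 31569210) = 1/(513563153/1102699598 - 31569210) = 1/(-34811354662614427/1102699598) = -1102699598/34811354662614427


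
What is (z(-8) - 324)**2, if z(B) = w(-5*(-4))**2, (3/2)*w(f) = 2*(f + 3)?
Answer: 30780304/81 ≈ 3.8000e+5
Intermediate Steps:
w(f) = 4 + 4*f/3 (w(f) = 2*(2*(f + 3))/3 = 2*(2*(3 + f))/3 = 2*(6 + 2*f)/3 = 4 + 4*f/3)
z(B) = 8464/9 (z(B) = (4 + 4*(-5*(-4))/3)**2 = (4 + (4/3)*20)**2 = (4 + 80/3)**2 = (92/3)**2 = 8464/9)
(z(-8) - 324)**2 = (8464/9 - 324)**2 = (5548/9)**2 = 30780304/81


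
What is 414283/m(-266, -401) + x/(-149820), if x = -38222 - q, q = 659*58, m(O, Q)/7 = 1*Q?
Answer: -15463325188/105136185 ≈ -147.08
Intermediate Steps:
m(O, Q) = 7*Q (m(O, Q) = 7*(1*Q) = 7*Q)
q = 38222
x = -76444 (x = -38222 - 1*38222 = -38222 - 38222 = -76444)
414283/m(-266, -401) + x/(-149820) = 414283/((7*(-401))) - 76444/(-149820) = 414283/(-2807) - 76444*(-1/149820) = 414283*(-1/2807) + 19111/37455 = -414283/2807 + 19111/37455 = -15463325188/105136185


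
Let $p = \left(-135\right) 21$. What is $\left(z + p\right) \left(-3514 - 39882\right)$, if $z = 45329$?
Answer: $-1844069624$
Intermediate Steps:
$p = -2835$
$\left(z + p\right) \left(-3514 - 39882\right) = \left(45329 - 2835\right) \left(-3514 - 39882\right) = 42494 \left(-43396\right) = -1844069624$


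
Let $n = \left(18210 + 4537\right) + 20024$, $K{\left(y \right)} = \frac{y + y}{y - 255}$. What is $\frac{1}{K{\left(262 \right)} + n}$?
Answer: $\frac{7}{299921} \approx 2.3339 \cdot 10^{-5}$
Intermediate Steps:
$K{\left(y \right)} = \frac{2 y}{-255 + y}$
$n = 42771$ ($n = 22747 + 20024 = 42771$)
$\frac{1}{K{\left(262 \right)} + n} = \frac{1}{2 \cdot 262 \frac{1}{-255 + 262} + 42771} = \frac{1}{2 \cdot 262 \cdot \frac{1}{7} + 42771} = \frac{1}{\frac{524}{7} + 42771} = \frac{1}{\frac{299921}{7}} = \frac{7}{299921}$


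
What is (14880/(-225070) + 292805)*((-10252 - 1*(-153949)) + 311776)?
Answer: 3001640240371031/22507 ≈ 1.3336e+11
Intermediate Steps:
(14880/(-225070) + 292805)*((-10252 - 1*(-153949)) + 311776) = (14880*(-1/225070) + 292805)*((-10252 + 153949) + 311776) = (-1488/22507 + 292805)*(143697 + 311776) = (6590160647/22507)*455473 = 3001640240371031/22507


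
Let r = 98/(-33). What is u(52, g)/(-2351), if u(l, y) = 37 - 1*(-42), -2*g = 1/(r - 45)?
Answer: -79/2351 ≈ -0.033603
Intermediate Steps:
r = -98/33 (r = 98*(-1/33) = -98/33 ≈ -2.9697)
g = 33/3166 (g = -1/(2*(-98/33 - 45)) = -1/(2*(-1583/33)) = -½*(-33/1583) = 33/3166 ≈ 0.010423)
u(l, y) = 79 (u(l, y) = 37 + 42 = 79)
u(52, g)/(-2351) = 79/(-2351) = 79*(-1/2351) = -79/2351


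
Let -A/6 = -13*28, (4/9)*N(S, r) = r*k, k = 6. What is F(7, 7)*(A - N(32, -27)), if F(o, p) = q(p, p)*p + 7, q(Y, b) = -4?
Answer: -107037/2 ≈ -53519.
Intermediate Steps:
N(S, r) = 27*r/2 (N(S, r) = 9*(r*6)/4 = 9*(6*r)/4 = 27*r/2)
F(o, p) = 7 - 4*p (F(o, p) = -4*p + 7 = 7 - 4*p)
A = 2184 (A = -(-78)*28 = -6*(-364) = 2184)
F(7, 7)*(A - N(32, -27)) = (7 - 4*7)*(2184 - 27*(-27)/2) = (7 - 28)*(2184 - 1*(-729/2)) = -21*(2184 + 729/2) = -21*5097/2 = -107037/2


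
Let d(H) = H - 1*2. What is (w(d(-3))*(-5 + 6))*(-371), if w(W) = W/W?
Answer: -371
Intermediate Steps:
d(H) = -2 + H (d(H) = H - 2 = -2 + H)
w(W) = 1
(w(d(-3))*(-5 + 6))*(-371) = (1*(-5 + 6))*(-371) = (1*1)*(-371) = 1*(-371) = -371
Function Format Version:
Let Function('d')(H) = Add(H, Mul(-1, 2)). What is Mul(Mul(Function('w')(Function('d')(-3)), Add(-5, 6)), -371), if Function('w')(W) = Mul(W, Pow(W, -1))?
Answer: -371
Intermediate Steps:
Function('d')(H) = Add(-2, H) (Function('d')(H) = Add(H, -2) = Add(-2, H))
Function('w')(W) = 1
Mul(Mul(Function('w')(Function('d')(-3)), Add(-5, 6)), -371) = Mul(Mul(1, Add(-5, 6)), -371) = Mul(Mul(1, 1), -371) = Mul(1, -371) = -371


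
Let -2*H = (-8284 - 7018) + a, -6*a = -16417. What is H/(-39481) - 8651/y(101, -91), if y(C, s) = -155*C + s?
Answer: 1455715951/3730006956 ≈ 0.39027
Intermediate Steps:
a = 16417/6 (a = -1/6*(-16417) = 16417/6 ≈ 2736.2)
H = 75395/12 (H = -((-8284 - 7018) + 16417/6)/2 = -(-15302 + 16417/6)/2 = -1/2*(-75395/6) = 75395/12 ≈ 6282.9)
y(C, s) = s - 155*C
H/(-39481) - 8651/y(101, -91) = (75395/12)/(-39481) - 8651/(-91 - 155*101) = (75395/12)*(-1/39481) - 8651/(-91 - 15655) = -75395/473772 - 8651/(-15746) = -75395/473772 - 8651*(-1/15746) = -75395/473772 + 8651/15746 = 1455715951/3730006956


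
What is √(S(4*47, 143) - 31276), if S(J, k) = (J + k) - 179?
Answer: 2*I*√7781 ≈ 176.42*I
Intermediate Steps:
S(J, k) = -179 + J + k
√(S(4*47, 143) - 31276) = √((-179 + 4*47 + 143) - 31276) = √((-179 + 188 + 143) - 31276) = √(152 - 31276) = √(-31124) = 2*I*√7781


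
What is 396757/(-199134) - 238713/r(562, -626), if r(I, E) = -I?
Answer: 11828224277/27978327 ≈ 422.76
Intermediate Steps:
396757/(-199134) - 238713/r(562, -626) = 396757/(-199134) - 238713/((-1*562)) = 396757*(-1/199134) - 238713/(-562) = -396757/199134 - 238713*(-1/562) = -396757/199134 + 238713/562 = 11828224277/27978327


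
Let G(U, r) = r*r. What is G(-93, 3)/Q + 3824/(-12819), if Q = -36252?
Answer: -15415891/51634932 ≈ -0.29856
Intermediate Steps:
G(U, r) = r²
G(-93, 3)/Q + 3824/(-12819) = 3²/(-36252) + 3824/(-12819) = 9*(-1/36252) + 3824*(-1/12819) = -1/4028 - 3824/12819 = -15415891/51634932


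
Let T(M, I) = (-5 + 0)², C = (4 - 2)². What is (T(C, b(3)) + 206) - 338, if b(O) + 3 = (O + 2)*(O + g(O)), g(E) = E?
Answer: -107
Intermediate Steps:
C = 4 (C = 2² = 4)
b(O) = -3 + 2*O*(2 + O) (b(O) = -3 + (O + 2)*(O + O) = -3 + (2 + O)*(2*O) = -3 + 2*O*(2 + O))
T(M, I) = 25 (T(M, I) = (-5)² = 25)
(T(C, b(3)) + 206) - 338 = (25 + 206) - 338 = 231 - 338 = -107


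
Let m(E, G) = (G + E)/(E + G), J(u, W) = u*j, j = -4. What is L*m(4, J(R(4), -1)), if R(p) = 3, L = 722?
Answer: 722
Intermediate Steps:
J(u, W) = -4*u (J(u, W) = u*(-4) = -4*u)
m(E, G) = 1 (m(E, G) = (E + G)/(E + G) = 1)
L*m(4, J(R(4), -1)) = 722*1 = 722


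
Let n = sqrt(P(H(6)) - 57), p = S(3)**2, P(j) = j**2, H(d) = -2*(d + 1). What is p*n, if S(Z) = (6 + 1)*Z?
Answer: 441*sqrt(139) ≈ 5199.3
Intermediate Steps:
S(Z) = 7*Z
H(d) = -2 - 2*d (H(d) = -2*(1 + d) = -2 - 2*d)
p = 441 (p = (7*3)**2 = 21**2 = 441)
n = sqrt(139) (n = sqrt((-2 - 2*6)**2 - 57) = sqrt((-2 - 12)**2 - 57) = sqrt((-14)**2 - 57) = sqrt(196 - 57) = sqrt(139) ≈ 11.790)
p*n = 441*sqrt(139)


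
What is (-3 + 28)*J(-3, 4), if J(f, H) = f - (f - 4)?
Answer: 100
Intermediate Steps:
J(f, H) = 4 (J(f, H) = f - (-4 + f) = f + (4 - f) = 4)
(-3 + 28)*J(-3, 4) = (-3 + 28)*4 = 25*4 = 100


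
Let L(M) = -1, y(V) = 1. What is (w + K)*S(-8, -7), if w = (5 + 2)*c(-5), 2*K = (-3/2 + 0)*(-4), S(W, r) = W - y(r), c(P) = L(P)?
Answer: 36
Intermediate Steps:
c(P) = -1
S(W, r) = -1 + W (S(W, r) = W - 1*1 = W - 1 = -1 + W)
K = 3 (K = ((-3/2 + 0)*(-4))/2 = (-3/2*(-4))/2 = (½)*6 = 3)
w = -7 (w = (5 + 2)*(-1) = 7*(-1) = -7)
(w + K)*S(-8, -7) = (-7 + 3)*(-1 - 8) = -4*(-9) = 36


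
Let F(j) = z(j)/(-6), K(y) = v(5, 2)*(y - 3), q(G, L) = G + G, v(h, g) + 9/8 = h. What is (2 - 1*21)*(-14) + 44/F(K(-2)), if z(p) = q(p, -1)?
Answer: 42286/155 ≈ 272.81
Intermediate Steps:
v(h, g) = -9/8 + h
q(G, L) = 2*G
z(p) = 2*p
K(y) = -93/8 + 31*y/8 (K(y) = (-9/8 + 5)*(y - 3) = 31*(-3 + y)/8 = -93/8 + 31*y/8)
F(j) = -j/3 (F(j) = (2*j)/(-6) = (2*j)*(-1/6) = -j/3)
(2 - 1*21)*(-14) + 44/F(K(-2)) = (2 - 1*21)*(-14) + 44/((-(-93/8 + (31/8)*(-2))/3)) = (2 - 21)*(-14) + 44/((-(-93/8 - 31/4)/3)) = -19*(-14) + 44/((-1/3*(-155/8))) = 266 + 44/(155/24) = 266 + 44*(24/155) = 266 + 1056/155 = 42286/155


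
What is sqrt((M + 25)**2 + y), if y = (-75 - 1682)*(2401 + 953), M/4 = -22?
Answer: I*sqrt(5889009) ≈ 2426.7*I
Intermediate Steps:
M = -88 (M = 4*(-22) = -88)
y = -5892978 (y = -1757*3354 = -5892978)
sqrt((M + 25)**2 + y) = sqrt((-88 + 25)**2 - 5892978) = sqrt((-63)**2 - 5892978) = sqrt(3969 - 5892978) = sqrt(-5889009) = I*sqrt(5889009)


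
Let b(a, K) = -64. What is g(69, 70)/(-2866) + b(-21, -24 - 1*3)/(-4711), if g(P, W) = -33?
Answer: 338887/13501726 ≈ 0.025100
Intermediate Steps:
g(69, 70)/(-2866) + b(-21, -24 - 1*3)/(-4711) = -33/(-2866) - 64/(-4711) = -33*(-1/2866) - 64*(-1/4711) = 33/2866 + 64/4711 = 338887/13501726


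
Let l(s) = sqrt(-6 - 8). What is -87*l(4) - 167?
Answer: -167 - 87*I*sqrt(14) ≈ -167.0 - 325.52*I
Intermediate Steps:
l(s) = I*sqrt(14) (l(s) = sqrt(-14) = I*sqrt(14))
-87*l(4) - 167 = -87*I*sqrt(14) - 167 = -167 - 87*I*sqrt(14)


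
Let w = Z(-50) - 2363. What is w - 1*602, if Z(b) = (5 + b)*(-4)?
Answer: -2785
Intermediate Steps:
Z(b) = -20 - 4*b
w = -2183 (w = (-20 - 4*(-50)) - 2363 = (-20 + 200) - 2363 = 180 - 2363 = -2183)
w - 1*602 = -2183 - 1*602 = -2183 - 602 = -2785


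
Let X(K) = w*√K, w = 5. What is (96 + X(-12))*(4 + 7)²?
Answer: 11616 + 1210*I*√3 ≈ 11616.0 + 2095.8*I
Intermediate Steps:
X(K) = 5*√K
(96 + X(-12))*(4 + 7)² = (96 + 5*√(-12))*(4 + 7)² = (96 + 5*(2*I*√3))*11² = (96 + 10*I*√3)*121 = 11616 + 1210*I*√3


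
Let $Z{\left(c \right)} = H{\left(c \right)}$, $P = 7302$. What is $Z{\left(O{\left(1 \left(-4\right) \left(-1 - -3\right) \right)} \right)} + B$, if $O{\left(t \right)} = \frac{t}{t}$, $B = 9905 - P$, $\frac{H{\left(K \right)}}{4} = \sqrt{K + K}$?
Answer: $2603 + 4 \sqrt{2} \approx 2608.7$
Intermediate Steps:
$H{\left(K \right)} = 4 \sqrt{2} \sqrt{K}$ ($H{\left(K \right)} = 4 \sqrt{K + K} = 4 \sqrt{2 K} = 4 \sqrt{2} \sqrt{K}$)
$B = 2603$ ($B = 9905 - 7302 = 2603$)
$O{\left(t \right)} = 1$
$Z{\left(c \right)} = 4 \sqrt{2} \sqrt{c}$
$Z{\left(O{\left(1 \left(-4\right) \left(-1 - -3\right) \right)} \right)} + B = 4 \sqrt{2} \sqrt{1} + 2603 = 4 \sqrt{2} \cdot 1 + 2603 = 4 \sqrt{2} + 2603 = 2603 + 4 \sqrt{2}$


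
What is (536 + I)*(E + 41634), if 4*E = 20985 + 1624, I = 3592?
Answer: 195197640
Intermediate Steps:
E = 22609/4 (E = (20985 + 1624)/4 = (¼)*22609 = 22609/4 ≈ 5652.3)
(536 + I)*(E + 41634) = (536 + 3592)*(22609/4 + 41634) = 4128*(189145/4) = 195197640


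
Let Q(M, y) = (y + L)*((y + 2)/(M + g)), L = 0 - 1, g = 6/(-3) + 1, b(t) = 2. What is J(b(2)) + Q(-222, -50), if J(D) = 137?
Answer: 28103/223 ≈ 126.02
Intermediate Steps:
g = -1 (g = 6*(-1/3) + 1 = -2 + 1 = -1)
L = -1
Q(M, y) = (-1 + y)*(2 + y)/(-1 + M) (Q(M, y) = (y - 1)*((y + 2)/(M - 1)) = (-1 + y)*((2 + y)/(-1 + M)) = (-1 + y)*(2 + y)/(-1 + M))
J(b(2)) + Q(-222, -50) = 137 + (-2 - 50 + (-50)**2)/(-1 - 222) = 137 + (-2 - 50 + 2500)/(-223) = 137 - 1/223*2448 = 137 - 2448/223 = 28103/223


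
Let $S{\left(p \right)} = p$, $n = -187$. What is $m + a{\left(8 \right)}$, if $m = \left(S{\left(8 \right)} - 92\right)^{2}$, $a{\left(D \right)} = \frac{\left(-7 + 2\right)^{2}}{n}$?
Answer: $\frac{1319447}{187} \approx 7055.9$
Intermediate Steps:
$a{\left(D \right)} = - \frac{25}{187}$ ($a{\left(D \right)} = \frac{\left(-7 + 2\right)^{2}}{-187} = \left(-5\right)^{2} \left(- \frac{1}{187}\right) = 25 \left(- \frac{1}{187}\right) = - \frac{25}{187}$)
$m = 7056$ ($m = \left(8 - 92\right)^{2} = \left(-84\right)^{2} = 7056$)
$m + a{\left(8 \right)} = 7056 - \frac{25}{187} = \frac{1319447}{187}$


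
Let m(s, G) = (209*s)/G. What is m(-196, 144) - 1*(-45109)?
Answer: 1613683/36 ≈ 44825.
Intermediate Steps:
m(s, G) = 209*s/G
m(-196, 144) - 1*(-45109) = 209*(-196)/144 - 1*(-45109) = 209*(-196)*(1/144) + 45109 = -10241/36 + 45109 = 1613683/36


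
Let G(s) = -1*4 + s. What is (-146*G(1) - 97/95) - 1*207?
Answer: 21848/95 ≈ 229.98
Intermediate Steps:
G(s) = -4 + s
(-146*G(1) - 97/95) - 1*207 = (-146/((-1*(-1))/(-4 + 1)) - 97/95) - 1*207 = (-146/(1/(-3)) - 97*1/95) - 207 = (-146/((-⅓*1)) - 97/95) - 207 = (-146/(-⅓) - 97/95) - 207 = (-146*(-3) - 97/95) - 207 = (438 - 97/95) - 207 = 41513/95 - 207 = 21848/95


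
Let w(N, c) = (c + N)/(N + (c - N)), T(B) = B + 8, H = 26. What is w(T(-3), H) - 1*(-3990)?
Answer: 103771/26 ≈ 3991.2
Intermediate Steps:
T(B) = 8 + B
w(N, c) = (N + c)/c
w(T(-3), H) - 1*(-3990) = ((8 - 3) + 26)/26 - 1*(-3990) = (5 + 26)/26 + 3990 = (1/26)*31 + 3990 = 31/26 + 3990 = 103771/26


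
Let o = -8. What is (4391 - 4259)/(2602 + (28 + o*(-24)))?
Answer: 66/1411 ≈ 0.046775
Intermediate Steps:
(4391 - 4259)/(2602 + (28 + o*(-24))) = (4391 - 4259)/(2602 + (28 - 8*(-24))) = 132/(2602 + (28 + 192)) = 132/(2602 + 220) = 132/2822 = 132*(1/2822) = 66/1411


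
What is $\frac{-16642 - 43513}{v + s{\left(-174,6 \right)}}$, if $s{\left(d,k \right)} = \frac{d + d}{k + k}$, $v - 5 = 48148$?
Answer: $- \frac{5}{4} \approx -1.25$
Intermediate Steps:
$v = 48153$ ($v = 5 + 48148 = 48153$)
$s{\left(d,k \right)} = \frac{d}{k}$ ($s{\left(d,k \right)} = \frac{2 d}{2 k} = 2 d \frac{1}{2 k} = \frac{d}{k}$)
$\frac{-16642 - 43513}{v + s{\left(-174,6 \right)}} = \frac{-16642 - 43513}{48153 - \frac{174}{6}} = - \frac{60155}{48153 - 29} = - \frac{60155}{48124} = \left(-60155\right) \frac{1}{48124} = - \frac{5}{4}$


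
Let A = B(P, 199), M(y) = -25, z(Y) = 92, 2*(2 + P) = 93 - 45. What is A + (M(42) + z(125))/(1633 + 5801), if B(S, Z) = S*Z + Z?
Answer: 34025485/7434 ≈ 4577.0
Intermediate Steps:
P = 22 (P = -2 + (93 - 45)/2 = -2 + (½)*48 = -2 + 24 = 22)
B(S, Z) = Z + S*Z
A = 4577 (A = 199*(1 + 22) = 199*23 = 4577)
A + (M(42) + z(125))/(1633 + 5801) = 4577 + (-25 + 92)/(1633 + 5801) = 4577 + 67/7434 = 34025485/7434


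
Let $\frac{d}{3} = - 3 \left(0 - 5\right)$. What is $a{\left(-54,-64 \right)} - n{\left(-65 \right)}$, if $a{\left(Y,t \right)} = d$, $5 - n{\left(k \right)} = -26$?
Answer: $14$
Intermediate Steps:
$n{\left(k \right)} = 31$ ($n{\left(k \right)} = 5 - -26 = 5 + 26 = 31$)
$d = 45$ ($d = 3 \left(- 3 \left(0 - 5\right)\right) = 3 \left(\left(-3\right) \left(-5\right)\right) = 3 \cdot 15 = 45$)
$a{\left(Y,t \right)} = 45$
$a{\left(-54,-64 \right)} - n{\left(-65 \right)} = 45 - 31 = 14$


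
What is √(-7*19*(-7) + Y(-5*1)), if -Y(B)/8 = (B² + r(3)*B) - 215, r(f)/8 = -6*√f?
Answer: √(2451 - 1920*√3) ≈ 29.573*I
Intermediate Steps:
r(f) = -48*√f (r(f) = 8*(-6*√f) = -48*√f)
Y(B) = 1720 - 8*B² + 384*B*√3 (Y(B) = -8*((B² + (-48*√3)*B) - 215) = -8*((B² - 48*B*√3) - 215) = -8*(-215 + B² - 48*B*√3) = 1720 - 8*B² + 384*B*√3)
√(-7*19*(-7) + Y(-5*1)) = √(-7*19*(-7) + (1720 - 8*(-5*1)² + 384*(-5*1)*√3)) = √(-133*(-7) + (1720 - 8*(-5)² + 384*(-5)*√3)) = √(931 + (1720 - 8*25 - 1920*√3)) = √(931 + (1720 - 200 - 1920*√3)) = √(931 + (1520 - 1920*√3)) = √(2451 - 1920*√3)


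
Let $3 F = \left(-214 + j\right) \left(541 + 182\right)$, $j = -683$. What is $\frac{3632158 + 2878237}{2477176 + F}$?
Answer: $\frac{6510395}{2260999} \approx 2.8794$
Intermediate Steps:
$F = -216177$ ($F = \frac{\left(-214 - 683\right) \left(541 + 182\right)}{3} = \frac{\left(-897\right) 723}{3} = \frac{1}{3} \left(-648531\right) = -216177$)
$\frac{3632158 + 2878237}{2477176 + F} = \frac{3632158 + 2878237}{2477176 - 216177} = \frac{6510395}{2260999}$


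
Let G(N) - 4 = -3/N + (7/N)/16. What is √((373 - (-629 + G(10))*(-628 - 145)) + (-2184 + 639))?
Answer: I*√775192130/40 ≈ 696.06*I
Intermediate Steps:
G(N) = 4 - 41/(16*N) (G(N) = 4 + (-3/N + (7/N)/16) = 4 + (-3/N + (7/N)*(1/16)) = 4 + (-3/N + 7/(16*N)) = 4 - 41/(16*N))
√((373 - (-629 + G(10))*(-628 - 145)) + (-2184 + 639)) = √((373 - (-629 + (4 - 41/16/10))*(-628 - 145)) + (-2184 + 639)) = √((373 - (-629 + (4 - 41/16*⅒))*(-773)) - 1545) = √((373 - (-629 + (4 - 41/160))*(-773)) - 1545) = √((373 - (-629 + 599/160)*(-773)) - 1545) = √((373 - (-100041)*(-773)/160) - 1545) = √((373 - 1*77331693/160) - 1545) = √((373 - 77331693/160) - 1545) = √(-77272013/160 - 1545) = √(-77519213/160) = I*√775192130/40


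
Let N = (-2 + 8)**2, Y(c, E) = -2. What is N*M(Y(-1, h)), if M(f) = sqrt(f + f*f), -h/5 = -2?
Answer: 36*sqrt(2) ≈ 50.912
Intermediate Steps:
h = 10 (h = -5*(-2) = 10)
M(f) = sqrt(f + f**2)
N = 36 (N = 6**2 = 36)
N*M(Y(-1, h)) = 36*sqrt(-2*(1 - 2)) = 36*sqrt(-2*(-1)) = 36*sqrt(2)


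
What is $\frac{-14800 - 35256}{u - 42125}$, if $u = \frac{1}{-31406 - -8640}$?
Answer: $\frac{1139574896}{959017751} \approx 1.1883$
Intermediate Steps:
$u = - \frac{1}{22766}$ ($u = \frac{1}{-31406 + 8640} = \frac{1}{-22766} = - \frac{1}{22766} \approx -4.3925 \cdot 10^{-5}$)
$\frac{-14800 - 35256}{u - 42125} = \frac{-14800 - 35256}{- \frac{1}{22766} - 42125} = - \frac{50056}{- \frac{959017751}{22766}} = \left(-50056\right) \left(- \frac{22766}{959017751}\right) = \frac{1139574896}{959017751}$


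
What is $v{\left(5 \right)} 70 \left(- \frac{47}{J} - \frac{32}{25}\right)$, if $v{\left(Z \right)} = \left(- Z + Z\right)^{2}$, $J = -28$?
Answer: $0$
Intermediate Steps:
$v{\left(Z \right)} = 0$ ($v{\left(Z \right)} = 0^{2} = 0$)
$v{\left(5 \right)} 70 \left(- \frac{47}{J} - \frac{32}{25}\right) = 0 \cdot 70 \left(- \frac{47}{-28} - \frac{32}{25}\right) = 0 \left(\left(-47\right) \left(- \frac{1}{28}\right) - \frac{32}{25}\right) = 0 \left(\frac{47}{28} - \frac{32}{25}\right) = 0 \cdot \frac{279}{700} = 0$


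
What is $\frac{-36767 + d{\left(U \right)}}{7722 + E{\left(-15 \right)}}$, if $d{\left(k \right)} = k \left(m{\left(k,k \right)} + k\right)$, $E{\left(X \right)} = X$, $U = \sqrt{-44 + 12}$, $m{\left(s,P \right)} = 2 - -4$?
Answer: $- \frac{5257}{1101} + \frac{8 i \sqrt{2}}{2569} \approx -4.7747 + 0.0044039 i$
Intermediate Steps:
$m{\left(s,P \right)} = 6$ ($m{\left(s,P \right)} = 2 + 4 = 6$)
$U = 4 i \sqrt{2}$ ($U = \sqrt{-32} = 4 i \sqrt{2} \approx 5.6569 i$)
$d{\left(k \right)} = k \left(6 + k\right)$
$\frac{-36767 + d{\left(U \right)}}{7722 + E{\left(-15 \right)}} = \frac{-36767 + 4 i \sqrt{2} \left(6 + 4 i \sqrt{2}\right)}{7722 - 15} = \frac{-36767 + 4 i \sqrt{2} \left(6 + 4 i \sqrt{2}\right)}{7707} = \left(-36767 + 4 i \sqrt{2} \left(6 + 4 i \sqrt{2}\right)\right) \frac{1}{7707} = - \frac{36767}{7707} + \frac{4 i \sqrt{2} \left(6 + 4 i \sqrt{2}\right)}{7707}$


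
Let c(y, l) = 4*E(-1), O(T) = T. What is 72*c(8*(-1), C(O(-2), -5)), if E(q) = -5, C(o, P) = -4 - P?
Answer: -1440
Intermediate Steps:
c(y, l) = -20 (c(y, l) = 4*(-5) = -20)
72*c(8*(-1), C(O(-2), -5)) = 72*(-20) = -1440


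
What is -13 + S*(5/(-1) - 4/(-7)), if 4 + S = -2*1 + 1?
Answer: 64/7 ≈ 9.1429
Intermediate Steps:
S = -5 (S = -4 + (-2*1 + 1) = -4 + (-2 + 1) = -4 - 1 = -5)
-13 + S*(5/(-1) - 4/(-7)) = -13 - 5*(5/(-1) - 4/(-7)) = -13 - 5*(5*(-1) - 4*(-⅐)) = -13 - 5*(-5 + 4/7) = -13 - 5*(-31/7) = -13 + 155/7 = 64/7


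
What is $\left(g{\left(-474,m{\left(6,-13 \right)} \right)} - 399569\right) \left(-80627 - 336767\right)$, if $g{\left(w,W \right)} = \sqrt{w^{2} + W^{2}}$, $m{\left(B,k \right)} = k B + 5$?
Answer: $166777703186 - 417394 \sqrt{230005} \approx 1.6658 \cdot 10^{11}$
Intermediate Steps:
$m{\left(B,k \right)} = 5 + B k$ ($m{\left(B,k \right)} = B k + 5 = 5 + B k$)
$g{\left(w,W \right)} = \sqrt{W^{2} + w^{2}}$
$\left(g{\left(-474,m{\left(6,-13 \right)} \right)} - 399569\right) \left(-80627 - 336767\right) = \left(\sqrt{\left(5 + 6 \left(-13\right)\right)^{2} + \left(-474\right)^{2}} - 399569\right) \left(-80627 - 336767\right) = \left(\sqrt{\left(5 - 78\right)^{2} + 224676} - 399569\right) \left(-417394\right) = \left(\sqrt{\left(-73\right)^{2} + 224676} - 399569\right) \left(-417394\right) = \left(\sqrt{5329 + 224676} - 399569\right) \left(-417394\right) = \left(\sqrt{230005} - 399569\right) \left(-417394\right) = \left(-399569 + \sqrt{230005}\right) \left(-417394\right) = 166777703186 - 417394 \sqrt{230005}$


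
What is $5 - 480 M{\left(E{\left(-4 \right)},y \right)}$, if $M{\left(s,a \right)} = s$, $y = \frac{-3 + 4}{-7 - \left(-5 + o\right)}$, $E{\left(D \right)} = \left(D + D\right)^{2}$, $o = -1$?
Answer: $-30715$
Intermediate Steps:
$E{\left(D \right)} = 4 D^{2}$ ($E{\left(D \right)} = \left(2 D\right)^{2} = 4 D^{2}$)
$y = -1$ ($y = \frac{-3 + 4}{-7 + \left(5 - -1\right)} = 1 \frac{1}{-7 + \left(5 + 1\right)} = 1 \frac{1}{-7 + 6} = 1 \frac{1}{-1} = 1 \left(-1\right) = -1$)
$5 - 480 M{\left(E{\left(-4 \right)},y \right)} = 5 - 480 \cdot 4 \left(-4\right)^{2} = 5 - 480 \cdot 4 \cdot 16 = 5 - 30720 = -30715$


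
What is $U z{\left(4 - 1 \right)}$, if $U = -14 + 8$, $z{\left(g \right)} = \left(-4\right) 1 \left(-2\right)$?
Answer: $-48$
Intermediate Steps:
$z{\left(g \right)} = 8$ ($z{\left(g \right)} = \left(-4\right) \left(-2\right) = 8$)
$U = -6$
$U z{\left(4 - 1 \right)} = \left(-6\right) 8 = -48$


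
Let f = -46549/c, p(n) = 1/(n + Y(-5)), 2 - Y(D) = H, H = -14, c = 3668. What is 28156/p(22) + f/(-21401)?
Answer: 83988136888053/78498868 ≈ 1.0699e+6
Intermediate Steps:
Y(D) = 16 (Y(D) = 2 - 1*(-14) = 2 + 14 = 16)
p(n) = 1/(16 + n) (p(n) = 1/(n + 16) = 1/(16 + n))
f = -46549/3668 ≈ -12.691
28156/p(22) + f/(-21401) = 28156/(1/(16 + 22)) - 46549/3668/(-21401) = 28156/(1/38) - 46549/3668*(-1/21401) = 28156/(1/38) + 46549/78498868 = 28156*38 + 46549/78498868 = 1069928 + 46549/78498868 = 83988136888053/78498868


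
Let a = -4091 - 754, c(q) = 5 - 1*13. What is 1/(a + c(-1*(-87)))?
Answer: -1/4853 ≈ -0.00020606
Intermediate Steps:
c(q) = -8 (c(q) = 5 - 13 = -8)
a = -4845
1/(a + c(-1*(-87))) = 1/(-4845 - 8) = 1/(-4853) = -1/4853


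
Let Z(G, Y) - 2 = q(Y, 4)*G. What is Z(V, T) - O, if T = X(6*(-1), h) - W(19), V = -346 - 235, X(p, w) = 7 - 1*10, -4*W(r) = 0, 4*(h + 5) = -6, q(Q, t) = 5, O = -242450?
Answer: 239547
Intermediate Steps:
h = -13/2 (h = -5 + (¼)*(-6) = -5 - 3/2 = -13/2 ≈ -6.5000)
W(r) = 0 (W(r) = -¼*0 = 0)
X(p, w) = -3 (X(p, w) = 7 - 10 = -3)
V = -581
T = -3 (T = -3 - 1*0 = -3 + 0 = -3)
Z(G, Y) = 2 + 5*G
Z(V, T) - O = (2 + 5*(-581)) - 1*(-242450) = (2 - 2905) + 242450 = -2903 + 242450 = 239547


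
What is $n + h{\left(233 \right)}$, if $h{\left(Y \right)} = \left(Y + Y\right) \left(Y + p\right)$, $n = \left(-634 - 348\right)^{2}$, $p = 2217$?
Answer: $2106024$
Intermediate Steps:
$n = 964324$ ($n = \left(-982\right)^{2} = 964324$)
$h{\left(Y \right)} = 2 Y \left(2217 + Y\right)$ ($h{\left(Y \right)} = \left(Y + Y\right) \left(Y + 2217\right) = 2 Y \left(2217 + Y\right)$)
$n + h{\left(233 \right)} = 964324 + 2 \cdot 233 \left(2217 + 233\right) = 964324 + 2 \cdot 233 \cdot 2450 = 964324 + 1141700 = 2106024$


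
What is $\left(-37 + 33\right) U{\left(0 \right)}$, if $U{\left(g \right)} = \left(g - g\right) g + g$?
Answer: $0$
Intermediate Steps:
$U{\left(g \right)} = g$ ($U{\left(g \right)} = 0 g + g = 0 + g = g$)
$\left(-37 + 33\right) U{\left(0 \right)} = \left(-37 + 33\right) 0 = \left(-4\right) 0 = 0$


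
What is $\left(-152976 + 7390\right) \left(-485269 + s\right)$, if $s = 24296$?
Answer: $67111215178$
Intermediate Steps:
$\left(-152976 + 7390\right) \left(-485269 + s\right) = \left(-152976 + 7390\right) \left(-485269 + 24296\right) = \left(-145586\right) \left(-460973\right) = 67111215178$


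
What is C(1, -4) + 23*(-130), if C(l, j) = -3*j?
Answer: -2978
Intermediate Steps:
C(1, -4) + 23*(-130) = -3*(-4) + 23*(-130) = 12 - 2990 = -2978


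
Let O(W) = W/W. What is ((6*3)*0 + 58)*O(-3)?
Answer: 58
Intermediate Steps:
O(W) = 1
((6*3)*0 + 58)*O(-3) = ((6*3)*0 + 58)*1 = (18*0 + 58)*1 = (0 + 58)*1 = 58*1 = 58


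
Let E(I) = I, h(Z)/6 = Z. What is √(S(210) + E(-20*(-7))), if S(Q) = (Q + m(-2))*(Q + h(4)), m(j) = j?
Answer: 2*√12203 ≈ 220.93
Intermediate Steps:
h(Z) = 6*Z
S(Q) = (-2 + Q)*(24 + Q) (S(Q) = (Q - 2)*(Q + 6*4) = (-2 + Q)*(Q + 24) = (-2 + Q)*(24 + Q))
√(S(210) + E(-20*(-7))) = √((-48 + 210² + 22*210) - 20*(-7)) = √((-48 + 44100 + 4620) + 140) = √(48672 + 140) = √48812 = 2*√12203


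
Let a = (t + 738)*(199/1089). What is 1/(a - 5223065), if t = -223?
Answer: -1089/5687815300 ≈ -1.9146e-7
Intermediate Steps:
a = 102485/1089 (a = (-223 + 738)*(199/1089) = 515*(199*(1/1089)) = 515*(199/1089) = 102485/1089 ≈ 94.109)
1/(a - 5223065) = 1/(102485/1089 - 5223065) = 1/(-5687815300/1089) = -1089/5687815300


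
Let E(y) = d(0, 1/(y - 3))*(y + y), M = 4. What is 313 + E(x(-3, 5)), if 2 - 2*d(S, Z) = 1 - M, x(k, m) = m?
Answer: 338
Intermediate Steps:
d(S, Z) = 5/2 (d(S, Z) = 1 - (1 - 1*4)/2 = 1 - (1 - 4)/2 = 1 - ½*(-3) = 1 + 3/2 = 5/2)
E(y) = 5*y (E(y) = 5*(y + y)/2 = 5*(2*y)/2 = 5*y)
313 + E(x(-3, 5)) = 313 + 5*5 = 313 + 25 = 338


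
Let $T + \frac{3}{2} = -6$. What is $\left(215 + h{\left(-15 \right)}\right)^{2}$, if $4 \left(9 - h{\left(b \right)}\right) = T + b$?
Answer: $\frac{3374569}{64} \approx 52728.0$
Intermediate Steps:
$T = - \frac{15}{2}$ ($T = - \frac{3}{2} - 6 = - \frac{15}{2} \approx -7.5$)
$h{\left(b \right)} = \frac{87}{8} - \frac{b}{4}$ ($h{\left(b \right)} = 9 - \frac{- \frac{15}{2} + b}{4} = 9 - \left(- \frac{15}{8} + \frac{b}{4}\right) = \frac{87}{8} - \frac{b}{4}$)
$\left(215 + h{\left(-15 \right)}\right)^{2} = \left(215 + \left(\frac{87}{8} - - \frac{15}{4}\right)\right)^{2} = \left(215 + \left(\frac{87}{8} + \frac{15}{4}\right)\right)^{2} = \left(215 + \frac{117}{8}\right)^{2} = \left(\frac{1837}{8}\right)^{2} = \frac{3374569}{64}$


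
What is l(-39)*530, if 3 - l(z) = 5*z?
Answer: 104940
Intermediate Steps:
l(z) = 3 - 5*z
l(-39)*530 = (3 - 5*(-39))*530 = (3 + 195)*530 = 198*530 = 104940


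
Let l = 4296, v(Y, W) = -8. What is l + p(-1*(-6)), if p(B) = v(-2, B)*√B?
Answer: 4296 - 8*√6 ≈ 4276.4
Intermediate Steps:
p(B) = -8*√B
l + p(-1*(-6)) = 4296 - 8*√6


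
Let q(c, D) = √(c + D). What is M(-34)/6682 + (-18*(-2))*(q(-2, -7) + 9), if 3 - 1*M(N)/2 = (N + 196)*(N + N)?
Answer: 1093503/3341 + 108*I ≈ 327.3 + 108.0*I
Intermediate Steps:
M(N) = 6 - 4*N*(196 + N) (M(N) = 6 - 2*(N + 196)*(N + N) = 6 - 2*(196 + N)*2*N = 6 - 4*N*(196 + N))
q(c, D) = √(D + c)
M(-34)/6682 + (-18*(-2))*(q(-2, -7) + 9) = (6 - 784*(-34) - 4*(-34)²)/6682 + (-18*(-2))*(√(-7 - 2) + 9) = (6 + 26656 - 4*1156)*(1/6682) + 36*(√(-9) + 9) = (6 + 26656 - 4624)*(1/6682) + 36*(3*I + 9) = 22038*(1/6682) + 36*(9 + 3*I) = 11019/3341 + (324 + 108*I) = 1093503/3341 + 108*I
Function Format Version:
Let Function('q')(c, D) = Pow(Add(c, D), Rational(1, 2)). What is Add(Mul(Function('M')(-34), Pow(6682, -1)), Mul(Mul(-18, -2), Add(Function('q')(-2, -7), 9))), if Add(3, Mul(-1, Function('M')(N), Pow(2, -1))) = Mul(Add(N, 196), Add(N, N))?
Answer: Add(Rational(1093503, 3341), Mul(108, I)) ≈ Add(327.30, Mul(108.00, I))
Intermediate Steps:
Function('M')(N) = Add(6, Mul(-4, N, Add(196, N))) (Function('M')(N) = Add(6, Mul(-2, Mul(Add(N, 196), Add(N, N)))) = Add(6, Mul(-2, Mul(Add(196, N), Mul(2, N)))) = Add(6, Mul(-2, Mul(2, N, Add(196, N)))) = Add(6, Mul(-4, N, Add(196, N))))
Function('q')(c, D) = Pow(Add(D, c), Rational(1, 2))
Add(Mul(Function('M')(-34), Pow(6682, -1)), Mul(Mul(-18, -2), Add(Function('q')(-2, -7), 9))) = Add(Mul(Add(6, Mul(-784, -34), Mul(-4, Pow(-34, 2))), Pow(6682, -1)), Mul(Mul(-18, -2), Add(Pow(Add(-7, -2), Rational(1, 2)), 9))) = Add(Mul(Add(6, 26656, Mul(-4, 1156)), Rational(1, 6682)), Mul(36, Add(Pow(-9, Rational(1, 2)), 9))) = Add(Mul(Add(6, 26656, -4624), Rational(1, 6682)), Mul(36, Add(Mul(3, I), 9))) = Add(Mul(22038, Rational(1, 6682)), Mul(36, Add(9, Mul(3, I)))) = Add(Rational(11019, 3341), Add(324, Mul(108, I))) = Add(Rational(1093503, 3341), Mul(108, I))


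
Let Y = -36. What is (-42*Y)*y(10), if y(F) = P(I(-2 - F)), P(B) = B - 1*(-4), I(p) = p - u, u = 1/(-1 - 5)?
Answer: -11844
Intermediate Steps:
u = -⅙ (u = 1/(-6) = -⅙ ≈ -0.16667)
I(p) = ⅙ + p (I(p) = p - 1*(-⅙) = p + ⅙ = ⅙ + p)
P(B) = 4 + B (P(B) = B + 4 = 4 + B)
y(F) = 13/6 - F (y(F) = 4 + (⅙ + (-2 - F)) = 4 + (-11/6 - F) = 13/6 - F)
(-42*Y)*y(10) = (-42*(-36))*(13/6 - 1*10) = 1512*(13/6 - 10) = 1512*(-47/6) = -11844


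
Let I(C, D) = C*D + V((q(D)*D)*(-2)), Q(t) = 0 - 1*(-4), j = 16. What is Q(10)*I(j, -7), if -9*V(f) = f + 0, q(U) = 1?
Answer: -4088/9 ≈ -454.22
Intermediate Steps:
Q(t) = 4 (Q(t) = 0 + 4 = 4)
V(f) = -f/9 (V(f) = -(f + 0)/9 = -f/9)
I(C, D) = 2*D/9 + C*D (I(C, D) = C*D - 1*D*(-2)/9 = C*D - D*(-2)/9 = C*D - (-2)*D/9 = C*D + 2*D/9 = 2*D/9 + C*D)
Q(10)*I(j, -7) = 4*((1/9)*(-7)*(2 + 9*16)) = 4*((1/9)*(-7)*(2 + 144)) = 4*((1/9)*(-7)*146) = 4*(-1022/9) = -4088/9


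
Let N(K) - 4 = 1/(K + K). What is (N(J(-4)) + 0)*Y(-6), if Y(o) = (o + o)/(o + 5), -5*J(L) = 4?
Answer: 81/2 ≈ 40.500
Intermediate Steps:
J(L) = -4/5 (J(L) = -1/5*4 = -4/5)
Y(o) = 2*o/(5 + o) (Y(o) = (2*o)/(5 + o) = 2*o/(5 + o))
N(K) = 4 + 1/(2*K) (N(K) = 4 + 1/(K + K) = 4 + 1/(2*K))
(N(J(-4)) + 0)*Y(-6) = ((4 + 1/(2*(-4/5))) + 0)*(2*(-6)/(5 - 6)) = ((4 + (1/2)*(-5/4)) + 0)*(2*(-6)/(-1)) = ((4 - 5/8) + 0)*(2*(-6)*(-1)) = (27/8 + 0)*12 = (27/8)*12 = 81/2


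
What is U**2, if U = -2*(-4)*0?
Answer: 0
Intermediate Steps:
U = 0 (U = 8*0 = 0)
U**2 = 0**2 = 0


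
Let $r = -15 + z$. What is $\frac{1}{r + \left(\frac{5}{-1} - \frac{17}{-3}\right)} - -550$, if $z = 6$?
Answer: $\frac{13747}{25} \approx 549.88$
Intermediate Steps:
$r = -9$ ($r = -15 + 6 = -9$)
$\frac{1}{r + \left(\frac{5}{-1} - \frac{17}{-3}\right)} - -550 = \frac{1}{-9 + \left(\frac{5}{-1} - \frac{17}{-3}\right)} - -550 = \frac{1}{-9 + \left(5 \left(-1\right) - - \frac{17}{3}\right)} + 550 = \frac{1}{-9 + \left(-5 + \frac{17}{3}\right)} + 550 = \frac{1}{-9 + \frac{2}{3}} + 550 = \frac{1}{- \frac{25}{3}} + 550 = - \frac{3}{25} + 550 = \frac{13747}{25}$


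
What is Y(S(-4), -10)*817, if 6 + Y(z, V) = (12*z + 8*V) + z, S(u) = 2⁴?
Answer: 99674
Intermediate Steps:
S(u) = 16
Y(z, V) = -6 + 8*V + 13*z (Y(z, V) = -6 + ((12*z + 8*V) + z) = -6 + ((8*V + 12*z) + z) = -6 + (8*V + 13*z) = -6 + 8*V + 13*z)
Y(S(-4), -10)*817 = (-6 + 8*(-10) + 13*16)*817 = (-6 - 80 + 208)*817 = 122*817 = 99674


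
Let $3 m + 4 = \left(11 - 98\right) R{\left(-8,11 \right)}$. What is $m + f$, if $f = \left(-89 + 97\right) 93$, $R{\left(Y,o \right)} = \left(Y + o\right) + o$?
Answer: $\frac{1010}{3} \approx 336.67$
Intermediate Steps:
$R{\left(Y,o \right)} = Y + 2 o$
$f = 744$ ($f = 8 \cdot 93 = 744$)
$m = - \frac{1222}{3}$ ($m = - \frac{4}{3} + \frac{\left(11 - 98\right) \left(-8 + 2 \cdot 11\right)}{3} = - \frac{4}{3} + \frac{\left(-87\right) \left(-8 + 22\right)}{3} = - \frac{4}{3} + \frac{\left(-87\right) 14}{3} = - \frac{4}{3} + \frac{1}{3} \left(-1218\right) = - \frac{4}{3} - 406 = - \frac{1222}{3} \approx -407.33$)
$m + f = - \frac{1222}{3} + 744 = \frac{1010}{3}$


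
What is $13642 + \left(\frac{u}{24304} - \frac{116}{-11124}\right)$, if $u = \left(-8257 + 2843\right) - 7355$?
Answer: $\frac{922020116435}{67589424} \approx 13641.0$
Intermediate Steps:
$u = -12769$ ($u = -5414 - 7355 = -12769$)
$13642 + \left(\frac{u}{24304} - \frac{116}{-11124}\right) = 13642 - \left(- \frac{29}{2781} + \frac{12769}{24304}\right) = 13642 - \frac{34805773}{67589424} = \frac{922020116435}{67589424}$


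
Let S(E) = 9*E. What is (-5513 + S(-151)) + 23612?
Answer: 16740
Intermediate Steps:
(-5513 + S(-151)) + 23612 = (-5513 + 9*(-151)) + 23612 = (-5513 - 1359) + 23612 = -6872 + 23612 = 16740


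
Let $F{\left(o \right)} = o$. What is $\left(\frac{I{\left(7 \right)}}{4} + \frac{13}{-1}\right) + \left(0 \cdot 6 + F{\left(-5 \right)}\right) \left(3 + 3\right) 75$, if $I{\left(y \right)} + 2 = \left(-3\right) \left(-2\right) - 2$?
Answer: $- \frac{4525}{2} \approx -2262.5$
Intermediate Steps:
$I{\left(y \right)} = 2$ ($I{\left(y \right)} = -2 - -4 = -2 + \left(6 - 2\right) = -2 + 4 = 2$)
$\left(\frac{I{\left(7 \right)}}{4} + \frac{13}{-1}\right) + \left(0 \cdot 6 + F{\left(-5 \right)}\right) \left(3 + 3\right) 75 = \left(\frac{2}{4} + \frac{13}{-1}\right) + \left(0 \cdot 6 - 5\right) \left(3 + 3\right) 75 = \left(2 \cdot \frac{1}{4} + 13 \left(-1\right)\right) + \left(0 - 5\right) 6 \cdot 75 = \left(\frac{1}{2} - 13\right) + \left(-5\right) 6 \cdot 75 = - \frac{25}{2} - 2250 = - \frac{4525}{2}$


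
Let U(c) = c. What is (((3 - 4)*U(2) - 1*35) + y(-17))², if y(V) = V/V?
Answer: 1296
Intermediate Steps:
y(V) = 1
(((3 - 4)*U(2) - 1*35) + y(-17))² = (((3 - 4)*2 - 1*35) + 1)² = ((-1*2 - 35) + 1)² = ((-2 - 35) + 1)² = (-37 + 1)² = (-36)² = 1296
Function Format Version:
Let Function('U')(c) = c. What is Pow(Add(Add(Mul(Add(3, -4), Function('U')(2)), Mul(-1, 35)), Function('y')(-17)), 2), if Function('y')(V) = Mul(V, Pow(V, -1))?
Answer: 1296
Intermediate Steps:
Function('y')(V) = 1
Pow(Add(Add(Mul(Add(3, -4), Function('U')(2)), Mul(-1, 35)), Function('y')(-17)), 2) = Pow(Add(Add(Mul(Add(3, -4), 2), Mul(-1, 35)), 1), 2) = Pow(Add(Add(Mul(-1, 2), -35), 1), 2) = Pow(Add(Add(-2, -35), 1), 2) = Pow(Add(-37, 1), 2) = Pow(-36, 2) = 1296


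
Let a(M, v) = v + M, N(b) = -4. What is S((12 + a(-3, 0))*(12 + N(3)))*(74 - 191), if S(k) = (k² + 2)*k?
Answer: -43686864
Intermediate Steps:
a(M, v) = M + v
S(k) = k*(2 + k²) (S(k) = (2 + k²)*k = k*(2 + k²))
S((12 + a(-3, 0))*(12 + N(3)))*(74 - 191) = (((12 + (-3 + 0))*(12 - 4))*(2 + ((12 + (-3 + 0))*(12 - 4))²))*(74 - 191) = (((12 - 3)*8)*(2 + ((12 - 3)*8)²))*(-117) = ((9*8)*(2 + (9*8)²))*(-117) = (72*(2 + 72²))*(-117) = (72*(2 + 5184))*(-117) = (72*5186)*(-117) = 373392*(-117) = -43686864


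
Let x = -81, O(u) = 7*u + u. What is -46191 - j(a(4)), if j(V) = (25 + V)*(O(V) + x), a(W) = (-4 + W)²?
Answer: -44166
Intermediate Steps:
O(u) = 8*u
j(V) = (-81 + 8*V)*(25 + V) (j(V) = (25 + V)*(8*V - 81) = (25 + V)*(-81 + 8*V) = (-81 + 8*V)*(25 + V))
-46191 - j(a(4)) = -46191 - (-2025 + 8*((-4 + 4)²)² + 119*(-4 + 4)²) = -46191 - (-2025 + 8*(0²)² + 119*0²) = -46191 - (-2025 + 8*0² + 119*0) = -46191 - (-2025 + 8*0 + 0) = -46191 - (-2025 + 0 + 0) = -46191 - 1*(-2025) = -46191 + 2025 = -44166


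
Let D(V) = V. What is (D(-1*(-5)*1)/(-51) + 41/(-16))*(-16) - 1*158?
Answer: -5887/51 ≈ -115.43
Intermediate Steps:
(D(-1*(-5)*1)/(-51) + 41/(-16))*(-16) - 1*158 = ((-1*(-5)*1)/(-51) + 41/(-16))*(-16) - 1*158 = ((5*1)*(-1/51) + 41*(-1/16))*(-16) - 158 = (5*(-1/51) - 41/16)*(-16) - 158 = (-5/51 - 41/16)*(-16) - 158 = -2171/816*(-16) - 158 = 2171/51 - 158 = -5887/51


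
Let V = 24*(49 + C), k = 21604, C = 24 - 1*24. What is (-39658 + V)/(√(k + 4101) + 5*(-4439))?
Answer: 1202969/693792 + 271*√25705/3468960 ≈ 1.7464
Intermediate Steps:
C = 0 (C = 24 - 24 = 0)
V = 1176 (V = 24*(49 + 0) = 24*49 = 1176)
(-39658 + V)/(√(k + 4101) + 5*(-4439)) = (-39658 + 1176)/(√(21604 + 4101) + 5*(-4439)) = -38482/(√25705 - 22195) = -38482/(-22195 + √25705)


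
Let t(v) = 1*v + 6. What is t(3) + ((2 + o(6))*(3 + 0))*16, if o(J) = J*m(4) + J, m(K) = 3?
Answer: 1257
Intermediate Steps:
t(v) = 6 + v (t(v) = v + 6 = 6 + v)
o(J) = 4*J (o(J) = J*3 + J = 3*J + J = 4*J)
t(3) + ((2 + o(6))*(3 + 0))*16 = (6 + 3) + ((2 + 4*6)*(3 + 0))*16 = 9 + ((2 + 24)*3)*16 = 9 + (26*3)*16 = 9 + 78*16 = 9 + 1248 = 1257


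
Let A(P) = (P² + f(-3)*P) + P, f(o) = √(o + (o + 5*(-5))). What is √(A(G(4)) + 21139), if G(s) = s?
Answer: √(21159 + 4*I*√31) ≈ 145.46 + 0.0766*I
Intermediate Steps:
f(o) = √(-25 + 2*o) (f(o) = √(o + (o - 25)) = √(o + (-25 + o)) = √(-25 + 2*o))
A(P) = P + P² + I*P*√31 (A(P) = (P² + √(-25 + 2*(-3))*P) + P = (P² + √(-25 - 6)*P) + P = (P² + √(-31)*P) + P = (P² + (I*√31)*P) + P = (P² + I*P*√31) + P = P + P² + I*P*√31)
√(A(G(4)) + 21139) = √(4*(1 + 4 + I*√31) + 21139) = √(4*(5 + I*√31) + 21139) = √((20 + 4*I*√31) + 21139) = √(21159 + 4*I*√31)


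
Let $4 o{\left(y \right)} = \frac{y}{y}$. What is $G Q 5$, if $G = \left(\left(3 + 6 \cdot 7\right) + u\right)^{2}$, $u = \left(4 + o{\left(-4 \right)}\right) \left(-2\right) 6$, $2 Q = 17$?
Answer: $1530$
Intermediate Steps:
$Q = \frac{17}{2}$ ($Q = \frac{1}{2} \cdot 17 = \frac{17}{2} \approx 8.5$)
$o{\left(y \right)} = \frac{1}{4}$ ($o{\left(y \right)} = \frac{y \frac{1}{y}}{4} = \frac{1}{4} \cdot 1 = \frac{1}{4}$)
$u = -51$ ($u = \left(4 + \frac{1}{4}\right) \left(-2\right) 6 = \frac{17}{4} \left(-2\right) 6 = \left(- \frac{17}{2}\right) 6 = -51$)
$G = 36$ ($G = \left(\left(3 + 6 \cdot 7\right) - 51\right)^{2} = \left(\left(3 + 42\right) - 51\right)^{2} = \left(45 - 51\right)^{2} = \left(-6\right)^{2} = 36$)
$G Q 5 = 36 \cdot \frac{17}{2} \cdot 5 = 36 \cdot \frac{85}{2} = 1530$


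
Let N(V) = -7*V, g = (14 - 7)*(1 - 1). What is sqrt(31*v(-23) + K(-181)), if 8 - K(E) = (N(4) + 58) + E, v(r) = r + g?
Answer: I*sqrt(554) ≈ 23.537*I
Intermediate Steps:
g = 0 (g = 7*0 = 0)
v(r) = r (v(r) = r + 0 = r)
K(E) = -22 - E (K(E) = 8 - ((-7*4 + 58) + E) = 8 - ((-28 + 58) + E) = 8 - (30 + E) = 8 + (-30 - E) = -22 - E)
sqrt(31*v(-23) + K(-181)) = sqrt(31*(-23) + (-22 - 1*(-181))) = sqrt(-713 + (-22 + 181)) = sqrt(-713 + 159) = sqrt(-554) = I*sqrt(554)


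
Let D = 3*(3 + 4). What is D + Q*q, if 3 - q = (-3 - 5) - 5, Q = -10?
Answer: -139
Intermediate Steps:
D = 21 (D = 3*7 = 21)
q = 16 (q = 3 - ((-3 - 5) - 5) = 3 - (-8 - 5) = 3 - 1*(-13) = 3 + 13 = 16)
D + Q*q = 21 - 10*16 = 21 - 160 = -139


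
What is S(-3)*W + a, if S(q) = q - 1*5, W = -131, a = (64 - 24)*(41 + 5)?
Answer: 2888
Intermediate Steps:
a = 1840 (a = 40*46 = 1840)
S(q) = -5 + q (S(q) = q - 5 = -5 + q)
S(-3)*W + a = (-5 - 3)*(-131) + 1840 = -8*(-131) + 1840 = 1048 + 1840 = 2888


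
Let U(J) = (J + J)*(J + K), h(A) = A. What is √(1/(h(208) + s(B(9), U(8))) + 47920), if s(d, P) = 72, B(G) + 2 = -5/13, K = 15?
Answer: √939232070/140 ≈ 218.91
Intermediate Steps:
U(J) = 2*J*(15 + J) (U(J) = (J + J)*(J + 15) = (2*J)*(15 + J) = 2*J*(15 + J))
B(G) = -31/13 (B(G) = -2 - 5/13 = -31/13)
√(1/(h(208) + s(B(9), U(8))) + 47920) = √(1/(208 + 72) + 47920) = √(1/280 + 47920) = √(13417601/280) = √939232070/140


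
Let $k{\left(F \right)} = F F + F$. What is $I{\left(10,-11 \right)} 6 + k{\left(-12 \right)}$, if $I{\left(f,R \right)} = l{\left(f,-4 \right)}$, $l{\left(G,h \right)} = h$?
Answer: $108$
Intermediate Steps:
$k{\left(F \right)} = F + F^{2}$ ($k{\left(F \right)} = F^{2} + F = F + F^{2}$)
$I{\left(f,R \right)} = -4$
$I{\left(10,-11 \right)} 6 + k{\left(-12 \right)} = \left(-4\right) 6 - 12 \left(1 - 12\right) = -24 - -132 = -24 + 132 = 108$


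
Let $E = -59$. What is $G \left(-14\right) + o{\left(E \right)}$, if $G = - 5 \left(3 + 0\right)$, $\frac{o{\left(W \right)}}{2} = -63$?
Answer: $84$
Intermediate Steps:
$o{\left(W \right)} = -126$ ($o{\left(W \right)} = 2 \left(-63\right) = -126$)
$G = -15$ ($G = \left(-5\right) 3 = -15$)
$G \left(-14\right) + o{\left(E \right)} = \left(-15\right) \left(-14\right) - 126 = 210 - 126 = 84$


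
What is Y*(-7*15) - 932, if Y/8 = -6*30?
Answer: 150268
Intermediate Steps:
Y = -1440 (Y = 8*(-6*30) = 8*(-180) = -1440)
Y*(-7*15) - 932 = -(-10080)*15 - 932 = -1440*(-105) - 932 = 151200 - 932 = 150268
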